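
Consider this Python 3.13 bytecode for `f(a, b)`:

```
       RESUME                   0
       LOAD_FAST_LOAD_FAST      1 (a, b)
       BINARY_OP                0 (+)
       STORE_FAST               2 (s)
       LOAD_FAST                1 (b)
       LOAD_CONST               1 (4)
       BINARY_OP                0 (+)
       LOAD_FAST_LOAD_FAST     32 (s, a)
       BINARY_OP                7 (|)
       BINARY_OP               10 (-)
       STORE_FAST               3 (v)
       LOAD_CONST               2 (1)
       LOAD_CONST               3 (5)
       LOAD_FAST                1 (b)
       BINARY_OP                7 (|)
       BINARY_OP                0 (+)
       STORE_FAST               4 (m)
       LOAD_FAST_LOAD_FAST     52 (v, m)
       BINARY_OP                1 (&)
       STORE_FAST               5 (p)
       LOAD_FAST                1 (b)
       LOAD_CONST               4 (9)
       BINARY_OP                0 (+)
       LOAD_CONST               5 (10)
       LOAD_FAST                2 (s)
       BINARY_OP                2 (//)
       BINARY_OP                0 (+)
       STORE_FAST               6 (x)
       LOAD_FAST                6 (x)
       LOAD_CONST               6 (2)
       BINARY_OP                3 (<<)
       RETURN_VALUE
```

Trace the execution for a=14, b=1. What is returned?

LOAD_FAST_LOAD_FAST a,b → push 14,1. Stack: [14, 1]
BINARY_OP + → 14 + 1 = 15. Stack: [15]
STORE_FAST s → s=15. Stack: []
LOAD_FAST b → push 1. Stack: [1]
LOAD_CONST → push 4. Stack: [1, 4]
BINARY_OP + → 1 + 4 = 5. Stack: [5]
LOAD_FAST_LOAD_FAST s,a → push 15,14. Stack: [5, 15, 14]
BINARY_OP | → 15 | 14 = 15. Stack: [5, 15]
BINARY_OP - → 5 - 15 = -10. Stack: [-10]
STORE_FAST v → v=-10. Stack: []
LOAD_CONST → push 1. Stack: [1]
LOAD_CONST → push 5. Stack: [1, 5]
LOAD_FAST b → push 1. Stack: [1, 5, 1]
BINARY_OP | → 5 | 1 = 5. Stack: [1, 5]
BINARY_OP + → 1 + 5 = 6. Stack: [6]
STORE_FAST m → m=6. Stack: []
LOAD_FAST_LOAD_FAST v,m → push -10,6. Stack: [-10, 6]
BINARY_OP & → -10 & 6 = 6. Stack: [6]
STORE_FAST p → p=6. Stack: []
LOAD_FAST b → push 1. Stack: [1]
LOAD_CONST → push 9. Stack: [1, 9]
BINARY_OP + → 1 + 9 = 10. Stack: [10]
LOAD_CONST → push 10. Stack: [10, 10]
LOAD_FAST s → push 15. Stack: [10, 10, 15]
BINARY_OP // → 10 // 15 = 0. Stack: [10, 0]
BINARY_OP + → 10 + 0 = 10. Stack: [10]
STORE_FAST x → x=10. Stack: []
LOAD_FAST x → push 10. Stack: [10]
LOAD_CONST → push 2. Stack: [10, 2]
BINARY_OP << → 10 << 2 = 40. Stack: [40]
RETURN_VALUE → return 40.

40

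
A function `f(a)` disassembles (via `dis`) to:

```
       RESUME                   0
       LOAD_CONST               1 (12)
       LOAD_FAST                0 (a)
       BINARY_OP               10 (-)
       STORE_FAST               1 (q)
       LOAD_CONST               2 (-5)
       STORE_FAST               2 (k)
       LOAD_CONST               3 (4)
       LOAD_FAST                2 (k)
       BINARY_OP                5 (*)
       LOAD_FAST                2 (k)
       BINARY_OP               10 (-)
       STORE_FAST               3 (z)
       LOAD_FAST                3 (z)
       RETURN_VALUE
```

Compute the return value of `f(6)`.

-15

LOAD_CONST → push 12. Stack: [12]
LOAD_FAST a → push 6. Stack: [12, 6]
BINARY_OP - → 12 - 6 = 6. Stack: [6]
STORE_FAST q → q=6. Stack: []
LOAD_CONST → push -5. Stack: [-5]
STORE_FAST k → k=-5. Stack: []
LOAD_CONST → push 4. Stack: [4]
LOAD_FAST k → push -5. Stack: [4, -5]
BINARY_OP * → 4 * -5 = -20. Stack: [-20]
LOAD_FAST k → push -5. Stack: [-20, -5]
BINARY_OP - → -20 - -5 = -15. Stack: [-15]
STORE_FAST z → z=-15. Stack: []
LOAD_FAST z → push -15. Stack: [-15]
RETURN_VALUE → return -15.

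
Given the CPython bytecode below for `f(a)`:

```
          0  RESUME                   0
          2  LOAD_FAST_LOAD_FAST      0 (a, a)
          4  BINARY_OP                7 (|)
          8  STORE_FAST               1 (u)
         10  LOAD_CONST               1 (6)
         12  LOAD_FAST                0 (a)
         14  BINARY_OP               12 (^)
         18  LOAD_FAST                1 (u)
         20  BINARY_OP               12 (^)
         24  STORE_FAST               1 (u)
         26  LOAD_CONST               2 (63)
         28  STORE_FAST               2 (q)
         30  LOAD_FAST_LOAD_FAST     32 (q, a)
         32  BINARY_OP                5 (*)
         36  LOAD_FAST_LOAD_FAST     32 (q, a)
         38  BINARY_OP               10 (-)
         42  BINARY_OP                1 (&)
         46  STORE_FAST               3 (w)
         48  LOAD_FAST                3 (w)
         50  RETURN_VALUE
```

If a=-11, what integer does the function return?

74

LOAD_FAST_LOAD_FAST a,a → push -11,-11. Stack: [-11, -11]
BINARY_OP | → -11 | -11 = -11. Stack: [-11]
STORE_FAST u → u=-11. Stack: []
LOAD_CONST → push 6. Stack: [6]
LOAD_FAST a → push -11. Stack: [6, -11]
BINARY_OP ^ → 6 ^ -11 = -13. Stack: [-13]
LOAD_FAST u → push -11. Stack: [-13, -11]
BINARY_OP ^ → -13 ^ -11 = 6. Stack: [6]
STORE_FAST u → u=6. Stack: []
LOAD_CONST → push 63. Stack: [63]
STORE_FAST q → q=63. Stack: []
LOAD_FAST_LOAD_FAST q,a → push 63,-11. Stack: [63, -11]
BINARY_OP * → 63 * -11 = -693. Stack: [-693]
LOAD_FAST_LOAD_FAST q,a → push 63,-11. Stack: [-693, 63, -11]
BINARY_OP - → 63 - -11 = 74. Stack: [-693, 74]
BINARY_OP & → -693 & 74 = 74. Stack: [74]
STORE_FAST w → w=74. Stack: []
LOAD_FAST w → push 74. Stack: [74]
RETURN_VALUE → return 74.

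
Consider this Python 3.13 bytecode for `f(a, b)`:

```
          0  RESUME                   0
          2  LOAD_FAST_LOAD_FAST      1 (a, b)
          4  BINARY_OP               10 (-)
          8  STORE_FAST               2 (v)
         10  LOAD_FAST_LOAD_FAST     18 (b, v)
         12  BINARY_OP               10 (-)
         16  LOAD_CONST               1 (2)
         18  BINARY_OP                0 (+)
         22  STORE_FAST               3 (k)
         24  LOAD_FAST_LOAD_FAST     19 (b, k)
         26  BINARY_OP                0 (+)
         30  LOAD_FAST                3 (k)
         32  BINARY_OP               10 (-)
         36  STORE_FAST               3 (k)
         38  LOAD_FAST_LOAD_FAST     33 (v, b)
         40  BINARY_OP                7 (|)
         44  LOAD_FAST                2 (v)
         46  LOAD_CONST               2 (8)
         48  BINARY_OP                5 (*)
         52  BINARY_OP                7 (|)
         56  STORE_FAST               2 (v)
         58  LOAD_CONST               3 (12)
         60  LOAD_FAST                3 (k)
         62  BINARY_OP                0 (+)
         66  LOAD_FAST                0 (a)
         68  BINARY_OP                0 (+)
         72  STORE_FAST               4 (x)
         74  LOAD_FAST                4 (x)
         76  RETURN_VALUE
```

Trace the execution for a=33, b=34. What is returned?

LOAD_FAST_LOAD_FAST a,b → push 33,34. Stack: [33, 34]
BINARY_OP - → 33 - 34 = -1. Stack: [-1]
STORE_FAST v → v=-1. Stack: []
LOAD_FAST_LOAD_FAST b,v → push 34,-1. Stack: [34, -1]
BINARY_OP - → 34 - -1 = 35. Stack: [35]
LOAD_CONST → push 2. Stack: [35, 2]
BINARY_OP + → 35 + 2 = 37. Stack: [37]
STORE_FAST k → k=37. Stack: []
LOAD_FAST_LOAD_FAST b,k → push 34,37. Stack: [34, 37]
BINARY_OP + → 34 + 37 = 71. Stack: [71]
LOAD_FAST k → push 37. Stack: [71, 37]
BINARY_OP - → 71 - 37 = 34. Stack: [34]
STORE_FAST k → k=34. Stack: []
LOAD_FAST_LOAD_FAST v,b → push -1,34. Stack: [-1, 34]
BINARY_OP | → -1 | 34 = -1. Stack: [-1]
LOAD_FAST v → push -1. Stack: [-1, -1]
LOAD_CONST → push 8. Stack: [-1, -1, 8]
BINARY_OP * → -1 * 8 = -8. Stack: [-1, -8]
BINARY_OP | → -1 | -8 = -1. Stack: [-1]
STORE_FAST v → v=-1. Stack: []
LOAD_CONST → push 12. Stack: [12]
LOAD_FAST k → push 34. Stack: [12, 34]
BINARY_OP + → 12 + 34 = 46. Stack: [46]
LOAD_FAST a → push 33. Stack: [46, 33]
BINARY_OP + → 46 + 33 = 79. Stack: [79]
STORE_FAST x → x=79. Stack: []
LOAD_FAST x → push 79. Stack: [79]
RETURN_VALUE → return 79.

79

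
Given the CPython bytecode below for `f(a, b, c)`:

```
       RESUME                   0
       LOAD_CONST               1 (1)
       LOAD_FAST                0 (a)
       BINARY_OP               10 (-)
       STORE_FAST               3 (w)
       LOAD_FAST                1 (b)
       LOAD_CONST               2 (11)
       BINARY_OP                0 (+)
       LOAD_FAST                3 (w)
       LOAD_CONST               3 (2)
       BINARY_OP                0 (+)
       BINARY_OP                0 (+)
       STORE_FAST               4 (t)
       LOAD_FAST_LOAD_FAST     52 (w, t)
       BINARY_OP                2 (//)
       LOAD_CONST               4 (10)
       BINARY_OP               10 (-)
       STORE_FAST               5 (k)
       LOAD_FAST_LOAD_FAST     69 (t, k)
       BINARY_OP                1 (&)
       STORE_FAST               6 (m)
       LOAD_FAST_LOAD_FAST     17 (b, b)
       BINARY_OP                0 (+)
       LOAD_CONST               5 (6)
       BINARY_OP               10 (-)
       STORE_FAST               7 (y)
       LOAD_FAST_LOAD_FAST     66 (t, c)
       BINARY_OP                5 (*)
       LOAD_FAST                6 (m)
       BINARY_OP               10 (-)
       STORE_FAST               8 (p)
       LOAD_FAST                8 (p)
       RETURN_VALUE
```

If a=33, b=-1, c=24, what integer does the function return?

-452

LOAD_CONST → push 1. Stack: [1]
LOAD_FAST a → push 33. Stack: [1, 33]
BINARY_OP - → 1 - 33 = -32. Stack: [-32]
STORE_FAST w → w=-32. Stack: []
LOAD_FAST b → push -1. Stack: [-1]
LOAD_CONST → push 11. Stack: [-1, 11]
BINARY_OP + → -1 + 11 = 10. Stack: [10]
LOAD_FAST w → push -32. Stack: [10, -32]
LOAD_CONST → push 2. Stack: [10, -32, 2]
BINARY_OP + → -32 + 2 = -30. Stack: [10, -30]
BINARY_OP + → 10 + -30 = -20. Stack: [-20]
STORE_FAST t → t=-20. Stack: []
LOAD_FAST_LOAD_FAST w,t → push -32,-20. Stack: [-32, -20]
BINARY_OP // → -32 // -20 = 1. Stack: [1]
LOAD_CONST → push 10. Stack: [1, 10]
BINARY_OP - → 1 - 10 = -9. Stack: [-9]
STORE_FAST k → k=-9. Stack: []
LOAD_FAST_LOAD_FAST t,k → push -20,-9. Stack: [-20, -9]
BINARY_OP & → -20 & -9 = -28. Stack: [-28]
STORE_FAST m → m=-28. Stack: []
LOAD_FAST_LOAD_FAST b,b → push -1,-1. Stack: [-1, -1]
BINARY_OP + → -1 + -1 = -2. Stack: [-2]
LOAD_CONST → push 6. Stack: [-2, 6]
BINARY_OP - → -2 - 6 = -8. Stack: [-8]
STORE_FAST y → y=-8. Stack: []
LOAD_FAST_LOAD_FAST t,c → push -20,24. Stack: [-20, 24]
BINARY_OP * → -20 * 24 = -480. Stack: [-480]
LOAD_FAST m → push -28. Stack: [-480, -28]
BINARY_OP - → -480 - -28 = -452. Stack: [-452]
STORE_FAST p → p=-452. Stack: []
LOAD_FAST p → push -452. Stack: [-452]
RETURN_VALUE → return -452.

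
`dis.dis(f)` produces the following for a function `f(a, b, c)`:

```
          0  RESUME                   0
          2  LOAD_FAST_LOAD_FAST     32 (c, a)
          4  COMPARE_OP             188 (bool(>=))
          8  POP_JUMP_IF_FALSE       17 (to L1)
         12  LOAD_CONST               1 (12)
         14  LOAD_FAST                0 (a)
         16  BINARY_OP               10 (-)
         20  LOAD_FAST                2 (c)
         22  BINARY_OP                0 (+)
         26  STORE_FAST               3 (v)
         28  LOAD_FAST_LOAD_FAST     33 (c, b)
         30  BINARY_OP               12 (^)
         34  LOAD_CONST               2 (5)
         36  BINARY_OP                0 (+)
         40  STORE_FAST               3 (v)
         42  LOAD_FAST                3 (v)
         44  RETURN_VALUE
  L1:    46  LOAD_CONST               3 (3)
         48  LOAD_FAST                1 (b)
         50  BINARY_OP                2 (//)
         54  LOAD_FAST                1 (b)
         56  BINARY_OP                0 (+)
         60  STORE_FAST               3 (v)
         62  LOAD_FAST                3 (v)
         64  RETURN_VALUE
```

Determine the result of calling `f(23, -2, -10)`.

LOAD_FAST_LOAD_FAST c,a → push -10,23. Stack: [-10, 23]
COMPARE_OP bool(>=) → -10 vs 23 = False. Stack: [False]
POP_JUMP_IF_FALSE → pop False; jump. Stack: []
LOAD_CONST → push 3. Stack: [3]
LOAD_FAST b → push -2. Stack: [3, -2]
BINARY_OP // → 3 // -2 = -2. Stack: [-2]
LOAD_FAST b → push -2. Stack: [-2, -2]
BINARY_OP + → -2 + -2 = -4. Stack: [-4]
STORE_FAST v → v=-4. Stack: []
LOAD_FAST v → push -4. Stack: [-4]
RETURN_VALUE → return -4.

-4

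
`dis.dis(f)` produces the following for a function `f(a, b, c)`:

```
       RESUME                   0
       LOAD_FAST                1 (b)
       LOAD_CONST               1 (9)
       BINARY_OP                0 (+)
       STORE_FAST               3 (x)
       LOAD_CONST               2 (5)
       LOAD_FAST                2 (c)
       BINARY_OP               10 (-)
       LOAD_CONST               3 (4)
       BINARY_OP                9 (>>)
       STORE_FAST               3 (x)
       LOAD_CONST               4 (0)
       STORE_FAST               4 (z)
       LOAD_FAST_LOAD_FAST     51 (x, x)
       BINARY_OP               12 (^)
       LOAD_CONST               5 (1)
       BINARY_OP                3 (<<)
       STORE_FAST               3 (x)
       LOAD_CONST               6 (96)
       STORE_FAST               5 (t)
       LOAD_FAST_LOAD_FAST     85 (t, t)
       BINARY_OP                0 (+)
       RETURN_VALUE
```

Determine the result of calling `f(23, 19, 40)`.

192

LOAD_FAST b → push 19. Stack: [19]
LOAD_CONST → push 9. Stack: [19, 9]
BINARY_OP + → 19 + 9 = 28. Stack: [28]
STORE_FAST x → x=28. Stack: []
LOAD_CONST → push 5. Stack: [5]
LOAD_FAST c → push 40. Stack: [5, 40]
BINARY_OP - → 5 - 40 = -35. Stack: [-35]
LOAD_CONST → push 4. Stack: [-35, 4]
BINARY_OP >> → -35 >> 4 = -3. Stack: [-3]
STORE_FAST x → x=-3. Stack: []
LOAD_CONST → push 0. Stack: [0]
STORE_FAST z → z=0. Stack: []
LOAD_FAST_LOAD_FAST x,x → push -3,-3. Stack: [-3, -3]
BINARY_OP ^ → -3 ^ -3 = 0. Stack: [0]
LOAD_CONST → push 1. Stack: [0, 1]
BINARY_OP << → 0 << 1 = 0. Stack: [0]
STORE_FAST x → x=0. Stack: []
LOAD_CONST → push 96. Stack: [96]
STORE_FAST t → t=96. Stack: []
LOAD_FAST_LOAD_FAST t,t → push 96,96. Stack: [96, 96]
BINARY_OP + → 96 + 96 = 192. Stack: [192]
RETURN_VALUE → return 192.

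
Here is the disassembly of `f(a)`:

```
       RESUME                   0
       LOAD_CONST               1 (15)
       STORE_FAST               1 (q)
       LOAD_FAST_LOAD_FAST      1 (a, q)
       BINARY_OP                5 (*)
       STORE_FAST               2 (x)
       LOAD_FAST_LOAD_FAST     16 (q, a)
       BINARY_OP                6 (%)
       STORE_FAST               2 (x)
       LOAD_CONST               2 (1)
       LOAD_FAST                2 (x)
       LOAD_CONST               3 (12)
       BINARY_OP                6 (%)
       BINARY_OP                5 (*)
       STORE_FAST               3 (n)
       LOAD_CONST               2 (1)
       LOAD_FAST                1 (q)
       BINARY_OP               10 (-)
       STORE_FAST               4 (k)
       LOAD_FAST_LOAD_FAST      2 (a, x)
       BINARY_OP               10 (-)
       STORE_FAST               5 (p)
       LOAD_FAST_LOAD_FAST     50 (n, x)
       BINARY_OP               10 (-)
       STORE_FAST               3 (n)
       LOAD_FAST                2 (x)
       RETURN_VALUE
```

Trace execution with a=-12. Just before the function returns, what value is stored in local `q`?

15

LOAD_CONST → push 15. Stack: [15]
STORE_FAST q → q=15. Stack: []
LOAD_FAST_LOAD_FAST a,q → push -12,15. Stack: [-12, 15]
BINARY_OP * → -12 * 15 = -180. Stack: [-180]
STORE_FAST x → x=-180. Stack: []
LOAD_FAST_LOAD_FAST q,a → push 15,-12. Stack: [15, -12]
BINARY_OP % → 15 % -12 = -9. Stack: [-9]
STORE_FAST x → x=-9. Stack: []
LOAD_CONST → push 1. Stack: [1]
LOAD_FAST x → push -9. Stack: [1, -9]
LOAD_CONST → push 12. Stack: [1, -9, 12]
BINARY_OP % → -9 % 12 = 3. Stack: [1, 3]
BINARY_OP * → 1 * 3 = 3. Stack: [3]
STORE_FAST n → n=3. Stack: []
LOAD_CONST → push 1. Stack: [1]
LOAD_FAST q → push 15. Stack: [1, 15]
BINARY_OP - → 1 - 15 = -14. Stack: [-14]
STORE_FAST k → k=-14. Stack: []
LOAD_FAST_LOAD_FAST a,x → push -12,-9. Stack: [-12, -9]
BINARY_OP - → -12 - -9 = -3. Stack: [-3]
STORE_FAST p → p=-3. Stack: []
LOAD_FAST_LOAD_FAST n,x → push 3,-9. Stack: [3, -9]
BINARY_OP - → 3 - -9 = 12. Stack: [12]
STORE_FAST n → n=12. Stack: []
LOAD_FAST x → push -9. Stack: [-9]
RETURN_VALUE → return -9.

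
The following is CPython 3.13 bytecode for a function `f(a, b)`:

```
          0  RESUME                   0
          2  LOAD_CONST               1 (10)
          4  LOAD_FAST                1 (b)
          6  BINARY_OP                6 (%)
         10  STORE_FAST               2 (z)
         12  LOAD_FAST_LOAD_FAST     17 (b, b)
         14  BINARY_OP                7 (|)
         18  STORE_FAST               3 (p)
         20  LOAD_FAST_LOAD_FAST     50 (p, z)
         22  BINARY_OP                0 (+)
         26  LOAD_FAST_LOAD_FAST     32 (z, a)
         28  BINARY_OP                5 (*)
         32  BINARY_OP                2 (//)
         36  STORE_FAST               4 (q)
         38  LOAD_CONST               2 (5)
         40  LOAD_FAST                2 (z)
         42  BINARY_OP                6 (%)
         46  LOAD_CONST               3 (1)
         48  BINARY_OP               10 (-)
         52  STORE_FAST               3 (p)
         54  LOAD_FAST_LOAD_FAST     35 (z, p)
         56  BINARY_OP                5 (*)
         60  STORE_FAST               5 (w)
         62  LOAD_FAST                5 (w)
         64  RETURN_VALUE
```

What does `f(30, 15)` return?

LOAD_CONST → push 10. Stack: [10]
LOAD_FAST b → push 15. Stack: [10, 15]
BINARY_OP % → 10 % 15 = 10. Stack: [10]
STORE_FAST z → z=10. Stack: []
LOAD_FAST_LOAD_FAST b,b → push 15,15. Stack: [15, 15]
BINARY_OP | → 15 | 15 = 15. Stack: [15]
STORE_FAST p → p=15. Stack: []
LOAD_FAST_LOAD_FAST p,z → push 15,10. Stack: [15, 10]
BINARY_OP + → 15 + 10 = 25. Stack: [25]
LOAD_FAST_LOAD_FAST z,a → push 10,30. Stack: [25, 10, 30]
BINARY_OP * → 10 * 30 = 300. Stack: [25, 300]
BINARY_OP // → 25 // 300 = 0. Stack: [0]
STORE_FAST q → q=0. Stack: []
LOAD_CONST → push 5. Stack: [5]
LOAD_FAST z → push 10. Stack: [5, 10]
BINARY_OP % → 5 % 10 = 5. Stack: [5]
LOAD_CONST → push 1. Stack: [5, 1]
BINARY_OP - → 5 - 1 = 4. Stack: [4]
STORE_FAST p → p=4. Stack: []
LOAD_FAST_LOAD_FAST z,p → push 10,4. Stack: [10, 4]
BINARY_OP * → 10 * 4 = 40. Stack: [40]
STORE_FAST w → w=40. Stack: []
LOAD_FAST w → push 40. Stack: [40]
RETURN_VALUE → return 40.

40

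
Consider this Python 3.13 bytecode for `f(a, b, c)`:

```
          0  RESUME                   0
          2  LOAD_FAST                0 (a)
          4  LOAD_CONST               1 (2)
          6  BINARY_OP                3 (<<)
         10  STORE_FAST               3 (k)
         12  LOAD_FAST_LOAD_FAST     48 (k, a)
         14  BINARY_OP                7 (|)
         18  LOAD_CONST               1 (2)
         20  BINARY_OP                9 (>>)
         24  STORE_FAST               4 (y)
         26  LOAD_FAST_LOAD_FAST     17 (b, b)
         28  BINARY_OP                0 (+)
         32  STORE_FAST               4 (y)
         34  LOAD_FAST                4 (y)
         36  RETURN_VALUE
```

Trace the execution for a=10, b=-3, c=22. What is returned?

-6

LOAD_FAST a → push 10. Stack: [10]
LOAD_CONST → push 2. Stack: [10, 2]
BINARY_OP << → 10 << 2 = 40. Stack: [40]
STORE_FAST k → k=40. Stack: []
LOAD_FAST_LOAD_FAST k,a → push 40,10. Stack: [40, 10]
BINARY_OP | → 40 | 10 = 42. Stack: [42]
LOAD_CONST → push 2. Stack: [42, 2]
BINARY_OP >> → 42 >> 2 = 10. Stack: [10]
STORE_FAST y → y=10. Stack: []
LOAD_FAST_LOAD_FAST b,b → push -3,-3. Stack: [-3, -3]
BINARY_OP + → -3 + -3 = -6. Stack: [-6]
STORE_FAST y → y=-6. Stack: []
LOAD_FAST y → push -6. Stack: [-6]
RETURN_VALUE → return -6.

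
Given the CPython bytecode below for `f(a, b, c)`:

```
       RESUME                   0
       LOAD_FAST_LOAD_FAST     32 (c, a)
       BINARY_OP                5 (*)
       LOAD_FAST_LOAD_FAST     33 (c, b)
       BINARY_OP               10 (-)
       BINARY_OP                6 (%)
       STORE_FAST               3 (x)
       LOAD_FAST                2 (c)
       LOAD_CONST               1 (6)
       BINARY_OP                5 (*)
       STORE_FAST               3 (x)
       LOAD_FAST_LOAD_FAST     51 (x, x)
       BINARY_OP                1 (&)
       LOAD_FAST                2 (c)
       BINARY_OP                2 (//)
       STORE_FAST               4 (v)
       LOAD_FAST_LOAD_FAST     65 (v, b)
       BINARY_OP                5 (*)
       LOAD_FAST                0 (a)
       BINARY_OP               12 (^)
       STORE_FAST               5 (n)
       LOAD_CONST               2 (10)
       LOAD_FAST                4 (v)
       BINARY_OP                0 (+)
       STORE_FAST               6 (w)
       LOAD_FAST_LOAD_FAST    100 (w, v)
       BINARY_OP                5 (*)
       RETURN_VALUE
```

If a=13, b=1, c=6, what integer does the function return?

LOAD_FAST_LOAD_FAST c,a → push 6,13. Stack: [6, 13]
BINARY_OP * → 6 * 13 = 78. Stack: [78]
LOAD_FAST_LOAD_FAST c,b → push 6,1. Stack: [78, 6, 1]
BINARY_OP - → 6 - 1 = 5. Stack: [78, 5]
BINARY_OP % → 78 % 5 = 3. Stack: [3]
STORE_FAST x → x=3. Stack: []
LOAD_FAST c → push 6. Stack: [6]
LOAD_CONST → push 6. Stack: [6, 6]
BINARY_OP * → 6 * 6 = 36. Stack: [36]
STORE_FAST x → x=36. Stack: []
LOAD_FAST_LOAD_FAST x,x → push 36,36. Stack: [36, 36]
BINARY_OP & → 36 & 36 = 36. Stack: [36]
LOAD_FAST c → push 6. Stack: [36, 6]
BINARY_OP // → 36 // 6 = 6. Stack: [6]
STORE_FAST v → v=6. Stack: []
LOAD_FAST_LOAD_FAST v,b → push 6,1. Stack: [6, 1]
BINARY_OP * → 6 * 1 = 6. Stack: [6]
LOAD_FAST a → push 13. Stack: [6, 13]
BINARY_OP ^ → 6 ^ 13 = 11. Stack: [11]
STORE_FAST n → n=11. Stack: []
LOAD_CONST → push 10. Stack: [10]
LOAD_FAST v → push 6. Stack: [10, 6]
BINARY_OP + → 10 + 6 = 16. Stack: [16]
STORE_FAST w → w=16. Stack: []
LOAD_FAST_LOAD_FAST w,v → push 16,6. Stack: [16, 6]
BINARY_OP * → 16 * 6 = 96. Stack: [96]
RETURN_VALUE → return 96.

96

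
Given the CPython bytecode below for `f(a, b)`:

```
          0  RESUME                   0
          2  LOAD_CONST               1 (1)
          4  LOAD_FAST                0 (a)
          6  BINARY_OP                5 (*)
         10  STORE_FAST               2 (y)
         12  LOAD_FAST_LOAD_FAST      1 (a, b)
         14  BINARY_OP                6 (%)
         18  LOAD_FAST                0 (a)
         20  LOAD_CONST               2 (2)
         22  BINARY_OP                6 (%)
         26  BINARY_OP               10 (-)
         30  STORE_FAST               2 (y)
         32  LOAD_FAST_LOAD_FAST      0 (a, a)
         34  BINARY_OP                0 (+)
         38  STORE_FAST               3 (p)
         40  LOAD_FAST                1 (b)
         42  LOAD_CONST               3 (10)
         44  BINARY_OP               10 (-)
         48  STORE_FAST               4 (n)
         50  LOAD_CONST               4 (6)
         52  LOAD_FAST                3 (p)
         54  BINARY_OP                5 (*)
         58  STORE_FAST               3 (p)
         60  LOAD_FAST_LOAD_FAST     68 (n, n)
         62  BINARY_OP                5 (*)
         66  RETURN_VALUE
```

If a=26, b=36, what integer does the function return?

LOAD_CONST → push 1. Stack: [1]
LOAD_FAST a → push 26. Stack: [1, 26]
BINARY_OP * → 1 * 26 = 26. Stack: [26]
STORE_FAST y → y=26. Stack: []
LOAD_FAST_LOAD_FAST a,b → push 26,36. Stack: [26, 36]
BINARY_OP % → 26 % 36 = 26. Stack: [26]
LOAD_FAST a → push 26. Stack: [26, 26]
LOAD_CONST → push 2. Stack: [26, 26, 2]
BINARY_OP % → 26 % 2 = 0. Stack: [26, 0]
BINARY_OP - → 26 - 0 = 26. Stack: [26]
STORE_FAST y → y=26. Stack: []
LOAD_FAST_LOAD_FAST a,a → push 26,26. Stack: [26, 26]
BINARY_OP + → 26 + 26 = 52. Stack: [52]
STORE_FAST p → p=52. Stack: []
LOAD_FAST b → push 36. Stack: [36]
LOAD_CONST → push 10. Stack: [36, 10]
BINARY_OP - → 36 - 10 = 26. Stack: [26]
STORE_FAST n → n=26. Stack: []
LOAD_CONST → push 6. Stack: [6]
LOAD_FAST p → push 52. Stack: [6, 52]
BINARY_OP * → 6 * 52 = 312. Stack: [312]
STORE_FAST p → p=312. Stack: []
LOAD_FAST_LOAD_FAST n,n → push 26,26. Stack: [26, 26]
BINARY_OP * → 26 * 26 = 676. Stack: [676]
RETURN_VALUE → return 676.

676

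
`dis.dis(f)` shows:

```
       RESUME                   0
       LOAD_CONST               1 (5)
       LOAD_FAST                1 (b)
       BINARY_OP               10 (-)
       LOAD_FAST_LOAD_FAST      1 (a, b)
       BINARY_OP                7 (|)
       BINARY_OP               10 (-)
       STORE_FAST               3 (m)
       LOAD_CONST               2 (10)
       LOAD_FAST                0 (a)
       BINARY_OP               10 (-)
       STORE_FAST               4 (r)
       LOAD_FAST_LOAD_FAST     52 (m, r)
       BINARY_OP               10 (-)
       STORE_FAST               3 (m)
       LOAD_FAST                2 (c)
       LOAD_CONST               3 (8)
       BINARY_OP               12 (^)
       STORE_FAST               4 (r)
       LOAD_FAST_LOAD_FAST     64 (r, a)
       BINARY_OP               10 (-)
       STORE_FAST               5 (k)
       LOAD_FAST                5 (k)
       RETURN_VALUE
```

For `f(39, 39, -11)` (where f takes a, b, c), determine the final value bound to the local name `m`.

LOAD_CONST → push 5. Stack: [5]
LOAD_FAST b → push 39. Stack: [5, 39]
BINARY_OP - → 5 - 39 = -34. Stack: [-34]
LOAD_FAST_LOAD_FAST a,b → push 39,39. Stack: [-34, 39, 39]
BINARY_OP | → 39 | 39 = 39. Stack: [-34, 39]
BINARY_OP - → -34 - 39 = -73. Stack: [-73]
STORE_FAST m → m=-73. Stack: []
LOAD_CONST → push 10. Stack: [10]
LOAD_FAST a → push 39. Stack: [10, 39]
BINARY_OP - → 10 - 39 = -29. Stack: [-29]
STORE_FAST r → r=-29. Stack: []
LOAD_FAST_LOAD_FAST m,r → push -73,-29. Stack: [-73, -29]
BINARY_OP - → -73 - -29 = -44. Stack: [-44]
STORE_FAST m → m=-44. Stack: []
LOAD_FAST c → push -11. Stack: [-11]
LOAD_CONST → push 8. Stack: [-11, 8]
BINARY_OP ^ → -11 ^ 8 = -3. Stack: [-3]
STORE_FAST r → r=-3. Stack: []
LOAD_FAST_LOAD_FAST r,a → push -3,39. Stack: [-3, 39]
BINARY_OP - → -3 - 39 = -42. Stack: [-42]
STORE_FAST k → k=-42. Stack: []
LOAD_FAST k → push -42. Stack: [-42]
RETURN_VALUE → return -42.

-44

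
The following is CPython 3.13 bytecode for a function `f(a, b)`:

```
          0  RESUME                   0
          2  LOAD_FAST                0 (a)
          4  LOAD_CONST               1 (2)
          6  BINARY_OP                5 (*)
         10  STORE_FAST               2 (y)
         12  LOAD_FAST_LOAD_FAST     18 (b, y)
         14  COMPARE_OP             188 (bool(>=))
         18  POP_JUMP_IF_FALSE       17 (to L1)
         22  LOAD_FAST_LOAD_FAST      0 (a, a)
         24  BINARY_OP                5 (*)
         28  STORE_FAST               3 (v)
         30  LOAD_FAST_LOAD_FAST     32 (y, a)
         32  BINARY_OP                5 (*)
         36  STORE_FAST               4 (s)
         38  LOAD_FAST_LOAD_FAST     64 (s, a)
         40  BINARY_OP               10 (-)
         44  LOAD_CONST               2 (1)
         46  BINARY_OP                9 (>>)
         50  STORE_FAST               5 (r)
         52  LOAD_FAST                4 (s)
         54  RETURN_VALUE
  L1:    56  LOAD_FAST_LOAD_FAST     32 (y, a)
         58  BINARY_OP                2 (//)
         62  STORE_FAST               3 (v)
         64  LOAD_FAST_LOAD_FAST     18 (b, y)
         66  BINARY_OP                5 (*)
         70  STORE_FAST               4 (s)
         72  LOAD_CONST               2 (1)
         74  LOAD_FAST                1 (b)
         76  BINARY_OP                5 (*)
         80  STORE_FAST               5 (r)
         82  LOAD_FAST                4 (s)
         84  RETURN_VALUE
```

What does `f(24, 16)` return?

768

LOAD_FAST a → push 24. Stack: [24]
LOAD_CONST → push 2. Stack: [24, 2]
BINARY_OP * → 24 * 2 = 48. Stack: [48]
STORE_FAST y → y=48. Stack: []
LOAD_FAST_LOAD_FAST b,y → push 16,48. Stack: [16, 48]
COMPARE_OP bool(>=) → 16 vs 48 = False. Stack: [False]
POP_JUMP_IF_FALSE → pop False; jump. Stack: []
LOAD_FAST_LOAD_FAST y,a → push 48,24. Stack: [48, 24]
BINARY_OP // → 48 // 24 = 2. Stack: [2]
STORE_FAST v → v=2. Stack: []
LOAD_FAST_LOAD_FAST b,y → push 16,48. Stack: [16, 48]
BINARY_OP * → 16 * 48 = 768. Stack: [768]
STORE_FAST s → s=768. Stack: []
LOAD_CONST → push 1. Stack: [1]
LOAD_FAST b → push 16. Stack: [1, 16]
BINARY_OP * → 1 * 16 = 16. Stack: [16]
STORE_FAST r → r=16. Stack: []
LOAD_FAST s → push 768. Stack: [768]
RETURN_VALUE → return 768.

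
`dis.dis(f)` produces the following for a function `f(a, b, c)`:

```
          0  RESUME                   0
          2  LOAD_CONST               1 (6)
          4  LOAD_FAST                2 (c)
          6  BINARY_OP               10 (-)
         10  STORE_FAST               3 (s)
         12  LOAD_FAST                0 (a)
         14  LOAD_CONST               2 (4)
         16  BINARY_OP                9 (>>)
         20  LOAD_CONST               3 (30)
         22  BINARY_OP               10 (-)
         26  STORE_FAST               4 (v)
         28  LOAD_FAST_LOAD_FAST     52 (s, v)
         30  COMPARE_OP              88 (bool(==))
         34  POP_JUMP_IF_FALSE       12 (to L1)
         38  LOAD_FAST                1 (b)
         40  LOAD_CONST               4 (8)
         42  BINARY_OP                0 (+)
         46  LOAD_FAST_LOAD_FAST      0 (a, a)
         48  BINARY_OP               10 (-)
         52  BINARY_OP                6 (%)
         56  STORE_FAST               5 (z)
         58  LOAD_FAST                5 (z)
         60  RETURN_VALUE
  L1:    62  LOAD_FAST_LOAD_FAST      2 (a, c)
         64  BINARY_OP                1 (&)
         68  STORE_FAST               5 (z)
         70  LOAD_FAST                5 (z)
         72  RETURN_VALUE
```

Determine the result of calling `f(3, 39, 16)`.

0

LOAD_CONST → push 6. Stack: [6]
LOAD_FAST c → push 16. Stack: [6, 16]
BINARY_OP - → 6 - 16 = -10. Stack: [-10]
STORE_FAST s → s=-10. Stack: []
LOAD_FAST a → push 3. Stack: [3]
LOAD_CONST → push 4. Stack: [3, 4]
BINARY_OP >> → 3 >> 4 = 0. Stack: [0]
LOAD_CONST → push 30. Stack: [0, 30]
BINARY_OP - → 0 - 30 = -30. Stack: [-30]
STORE_FAST v → v=-30. Stack: []
LOAD_FAST_LOAD_FAST s,v → push -10,-30. Stack: [-10, -30]
COMPARE_OP bool(==) → -10 vs -30 = False. Stack: [False]
POP_JUMP_IF_FALSE → pop False; jump. Stack: []
LOAD_FAST_LOAD_FAST a,c → push 3,16. Stack: [3, 16]
BINARY_OP & → 3 & 16 = 0. Stack: [0]
STORE_FAST z → z=0. Stack: []
LOAD_FAST z → push 0. Stack: [0]
RETURN_VALUE → return 0.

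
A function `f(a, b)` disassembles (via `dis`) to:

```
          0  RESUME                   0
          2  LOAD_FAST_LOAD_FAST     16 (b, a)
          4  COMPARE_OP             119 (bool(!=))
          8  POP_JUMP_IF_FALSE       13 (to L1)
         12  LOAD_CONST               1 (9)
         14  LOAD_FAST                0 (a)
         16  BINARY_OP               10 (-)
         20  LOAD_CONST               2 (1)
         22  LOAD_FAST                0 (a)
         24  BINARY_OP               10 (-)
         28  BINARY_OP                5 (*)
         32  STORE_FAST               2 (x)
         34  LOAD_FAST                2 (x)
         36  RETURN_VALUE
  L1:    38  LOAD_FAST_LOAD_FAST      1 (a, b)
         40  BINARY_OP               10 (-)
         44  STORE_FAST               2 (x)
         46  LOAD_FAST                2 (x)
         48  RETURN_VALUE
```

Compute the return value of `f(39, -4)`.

LOAD_FAST_LOAD_FAST b,a → push -4,39. Stack: [-4, 39]
COMPARE_OP bool(!=) → -4 vs 39 = True. Stack: [True]
POP_JUMP_IF_FALSE → pop True; no jump. Stack: []
LOAD_CONST → push 9. Stack: [9]
LOAD_FAST a → push 39. Stack: [9, 39]
BINARY_OP - → 9 - 39 = -30. Stack: [-30]
LOAD_CONST → push 1. Stack: [-30, 1]
LOAD_FAST a → push 39. Stack: [-30, 1, 39]
BINARY_OP - → 1 - 39 = -38. Stack: [-30, -38]
BINARY_OP * → -30 * -38 = 1140. Stack: [1140]
STORE_FAST x → x=1140. Stack: []
LOAD_FAST x → push 1140. Stack: [1140]
RETURN_VALUE → return 1140.

1140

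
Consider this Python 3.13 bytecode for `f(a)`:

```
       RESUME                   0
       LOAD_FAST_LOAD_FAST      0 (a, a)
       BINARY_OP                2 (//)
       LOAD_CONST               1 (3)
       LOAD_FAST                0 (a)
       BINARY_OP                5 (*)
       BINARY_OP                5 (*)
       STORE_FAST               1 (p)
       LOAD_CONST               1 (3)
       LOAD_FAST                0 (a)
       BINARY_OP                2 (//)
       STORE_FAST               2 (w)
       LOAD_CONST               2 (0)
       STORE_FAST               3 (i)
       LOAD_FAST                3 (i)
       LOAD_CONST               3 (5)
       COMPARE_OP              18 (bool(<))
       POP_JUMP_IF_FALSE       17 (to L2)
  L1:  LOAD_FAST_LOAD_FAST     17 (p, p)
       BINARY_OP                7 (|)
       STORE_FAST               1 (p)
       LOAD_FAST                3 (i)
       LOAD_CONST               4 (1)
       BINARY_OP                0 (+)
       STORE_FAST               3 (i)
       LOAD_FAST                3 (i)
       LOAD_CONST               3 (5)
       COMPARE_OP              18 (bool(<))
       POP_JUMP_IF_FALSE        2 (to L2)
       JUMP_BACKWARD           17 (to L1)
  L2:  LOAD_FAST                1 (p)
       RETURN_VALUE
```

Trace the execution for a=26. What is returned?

78

LOAD_FAST_LOAD_FAST a,a → push 26,26
BINARY_OP // → 26 // 26 = 1
LOAD_CONST → push 3
LOAD_FAST a → push 26
BINARY_OP * → 3 * 26 = 78
BINARY_OP * → 1 * 78 = 78
STORE_FAST p → p=78
LOAD_CONST → push 3
LOAD_FAST a → push 26
BINARY_OP // → 3 // 26 = 0
STORE_FAST w → w=0
LOAD_CONST → push 0
STORE_FAST i → i=0
LOAD_FAST i → push 0
LOAD_CONST → push 5
COMPARE_OP bool(<) → 0 vs 5 = True
POP_JUMP_IF_FALSE → pop True; no jump
LOAD_FAST_LOAD_FAST p,p → push 78,78
BINARY_OP | → 78 | 78 = 78
STORE_FAST p → p=78
LOAD_FAST i → push 0
LOAD_CONST → push 1
BINARY_OP + → 0 + 1 = 1
STORE_FAST i → i=1
LOAD_FAST i → push 1
LOAD_CONST → push 5
COMPARE_OP bool(<) → 1 vs 5 = True
POP_JUMP_IF_FALSE → pop True; no jump
LOAD_FAST_LOAD_FAST p,p → push 78,78
BINARY_OP | → 78 | 78 = 78
STORE_FAST p → p=78
LOAD_FAST i → push 1
LOAD_CONST → push 1
BINARY_OP + → 1 + 1 = 2
STORE_FAST i → i=2
LOAD_FAST i → push 2
LOAD_CONST → push 5
COMPARE_OP bool(<) → 2 vs 5 = True
POP_JUMP_IF_FALSE → pop True; no jump
LOAD_FAST_LOAD_FAST p,p → push 78,78
BINARY_OP | → 78 | 78 = 78
STORE_FAST p → p=78
LOAD_FAST i → push 2
LOAD_CONST → push 1
BINARY_OP + → 2 + 1 = 3
STORE_FAST i → i=3
LOAD_FAST i → push 3
LOAD_CONST → push 5
COMPARE_OP bool(<) → 3 vs 5 = True
POP_JUMP_IF_FALSE → pop True; no jump
LOAD_FAST_LOAD_FAST p,p → push 78,78
BINARY_OP | → 78 | 78 = 78
STORE_FAST p → p=78
LOAD_FAST i → push 3
LOAD_CONST → push 1
BINARY_OP + → 3 + 1 = 4
STORE_FAST i → i=4
LOAD_FAST i → push 4
LOAD_CONST → push 5
COMPARE_OP bool(<) → 4 vs 5 = True
POP_JUMP_IF_FALSE → pop True; no jump
LOAD_FAST_LOAD_FAST p,p → push 78,78
BINARY_OP | → 78 | 78 = 78
STORE_FAST p → p=78
LOAD_FAST i → push 4
LOAD_CONST → push 1
BINARY_OP + → 4 + 1 = 5
STORE_FAST i → i=5
LOAD_FAST i → push 5
LOAD_CONST → push 5
COMPARE_OP bool(<) → 5 vs 5 = False
POP_JUMP_IF_FALSE → pop False; jump
LOAD_FAST p → push 78
RETURN_VALUE → return 78.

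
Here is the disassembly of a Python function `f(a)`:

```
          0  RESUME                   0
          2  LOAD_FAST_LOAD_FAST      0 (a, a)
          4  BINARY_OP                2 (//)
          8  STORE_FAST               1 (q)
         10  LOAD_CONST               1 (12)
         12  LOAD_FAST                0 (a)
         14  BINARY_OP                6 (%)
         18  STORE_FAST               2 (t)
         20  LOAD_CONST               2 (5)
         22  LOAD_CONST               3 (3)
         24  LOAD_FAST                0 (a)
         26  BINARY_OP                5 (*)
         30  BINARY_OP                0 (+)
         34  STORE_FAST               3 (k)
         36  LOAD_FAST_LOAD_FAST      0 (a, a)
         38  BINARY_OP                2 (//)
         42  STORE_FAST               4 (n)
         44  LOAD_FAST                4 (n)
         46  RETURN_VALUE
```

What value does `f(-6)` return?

LOAD_FAST_LOAD_FAST a,a → push -6,-6. Stack: [-6, -6]
BINARY_OP // → -6 // -6 = 1. Stack: [1]
STORE_FAST q → q=1. Stack: []
LOAD_CONST → push 12. Stack: [12]
LOAD_FAST a → push -6. Stack: [12, -6]
BINARY_OP % → 12 % -6 = 0. Stack: [0]
STORE_FAST t → t=0. Stack: []
LOAD_CONST → push 5. Stack: [5]
LOAD_CONST → push 3. Stack: [5, 3]
LOAD_FAST a → push -6. Stack: [5, 3, -6]
BINARY_OP * → 3 * -6 = -18. Stack: [5, -18]
BINARY_OP + → 5 + -18 = -13. Stack: [-13]
STORE_FAST k → k=-13. Stack: []
LOAD_FAST_LOAD_FAST a,a → push -6,-6. Stack: [-6, -6]
BINARY_OP // → -6 // -6 = 1. Stack: [1]
STORE_FAST n → n=1. Stack: []
LOAD_FAST n → push 1. Stack: [1]
RETURN_VALUE → return 1.

1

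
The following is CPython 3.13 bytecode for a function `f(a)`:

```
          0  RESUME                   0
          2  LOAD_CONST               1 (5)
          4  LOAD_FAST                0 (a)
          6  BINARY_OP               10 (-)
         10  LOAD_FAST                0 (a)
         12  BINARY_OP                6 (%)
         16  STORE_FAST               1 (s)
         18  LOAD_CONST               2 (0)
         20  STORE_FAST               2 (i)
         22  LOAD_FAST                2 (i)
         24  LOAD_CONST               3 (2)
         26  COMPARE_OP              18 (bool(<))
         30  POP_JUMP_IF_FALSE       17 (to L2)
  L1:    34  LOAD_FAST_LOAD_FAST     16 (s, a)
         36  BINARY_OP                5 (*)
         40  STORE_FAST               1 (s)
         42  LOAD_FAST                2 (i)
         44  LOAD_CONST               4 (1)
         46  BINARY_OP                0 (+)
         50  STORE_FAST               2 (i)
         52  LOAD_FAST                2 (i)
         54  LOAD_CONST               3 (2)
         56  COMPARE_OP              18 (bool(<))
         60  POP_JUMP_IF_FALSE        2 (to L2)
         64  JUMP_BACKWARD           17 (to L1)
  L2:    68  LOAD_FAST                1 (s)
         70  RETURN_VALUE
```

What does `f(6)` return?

180

LOAD_CONST → push 5. Stack: [5]
LOAD_FAST a → push 6. Stack: [5, 6]
BINARY_OP - → 5 - 6 = -1. Stack: [-1]
LOAD_FAST a → push 6. Stack: [-1, 6]
BINARY_OP % → -1 % 6 = 5. Stack: [5]
STORE_FAST s → s=5. Stack: []
LOAD_CONST → push 0. Stack: [0]
STORE_FAST i → i=0. Stack: []
LOAD_FAST i → push 0. Stack: [0]
LOAD_CONST → push 2. Stack: [0, 2]
COMPARE_OP bool(<) → 0 vs 2 = True. Stack: [True]
POP_JUMP_IF_FALSE → pop True; no jump. Stack: []
LOAD_FAST_LOAD_FAST s,a → push 5,6. Stack: [5, 6]
BINARY_OP * → 5 * 6 = 30. Stack: [30]
STORE_FAST s → s=30. Stack: []
LOAD_FAST i → push 0. Stack: [0]
LOAD_CONST → push 1. Stack: [0, 1]
BINARY_OP + → 0 + 1 = 1. Stack: [1]
STORE_FAST i → i=1. Stack: []
LOAD_FAST i → push 1. Stack: [1]
LOAD_CONST → push 2. Stack: [1, 2]
COMPARE_OP bool(<) → 1 vs 2 = True. Stack: [True]
POP_JUMP_IF_FALSE → pop True; no jump. Stack: []
LOAD_FAST_LOAD_FAST s,a → push 30,6. Stack: [30, 6]
BINARY_OP * → 30 * 6 = 180. Stack: [180]
STORE_FAST s → s=180. Stack: []
LOAD_FAST i → push 1. Stack: [1]
LOAD_CONST → push 1. Stack: [1, 1]
BINARY_OP + → 1 + 1 = 2. Stack: [2]
STORE_FAST i → i=2. Stack: []
LOAD_FAST i → push 2. Stack: [2]
LOAD_CONST → push 2. Stack: [2, 2]
COMPARE_OP bool(<) → 2 vs 2 = False. Stack: [False]
POP_JUMP_IF_FALSE → pop False; jump. Stack: []
LOAD_FAST s → push 180. Stack: [180]
RETURN_VALUE → return 180.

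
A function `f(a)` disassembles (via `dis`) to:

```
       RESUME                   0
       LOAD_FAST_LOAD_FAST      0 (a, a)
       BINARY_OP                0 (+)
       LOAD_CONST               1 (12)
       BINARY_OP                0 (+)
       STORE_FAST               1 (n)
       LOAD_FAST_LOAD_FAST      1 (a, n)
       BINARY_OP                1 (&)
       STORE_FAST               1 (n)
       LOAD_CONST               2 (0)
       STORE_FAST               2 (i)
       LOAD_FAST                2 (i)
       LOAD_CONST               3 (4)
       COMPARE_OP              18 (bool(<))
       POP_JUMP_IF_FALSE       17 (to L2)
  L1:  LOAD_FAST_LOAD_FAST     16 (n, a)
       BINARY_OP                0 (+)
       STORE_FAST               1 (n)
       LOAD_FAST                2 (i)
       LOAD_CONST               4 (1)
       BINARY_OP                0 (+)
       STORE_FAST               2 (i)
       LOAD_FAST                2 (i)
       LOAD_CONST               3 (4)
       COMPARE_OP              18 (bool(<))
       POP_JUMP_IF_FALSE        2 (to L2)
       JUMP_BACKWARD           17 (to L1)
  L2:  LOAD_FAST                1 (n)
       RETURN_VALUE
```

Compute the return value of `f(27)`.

110

LOAD_FAST_LOAD_FAST a,a → push 27,27. Stack: [27, 27]
BINARY_OP + → 27 + 27 = 54. Stack: [54]
LOAD_CONST → push 12. Stack: [54, 12]
BINARY_OP + → 54 + 12 = 66. Stack: [66]
STORE_FAST n → n=66. Stack: []
LOAD_FAST_LOAD_FAST a,n → push 27,66. Stack: [27, 66]
BINARY_OP & → 27 & 66 = 2. Stack: [2]
STORE_FAST n → n=2. Stack: []
LOAD_CONST → push 0. Stack: [0]
STORE_FAST i → i=0. Stack: []
LOAD_FAST i → push 0. Stack: [0]
LOAD_CONST → push 4. Stack: [0, 4]
COMPARE_OP bool(<) → 0 vs 4 = True. Stack: [True]
POP_JUMP_IF_FALSE → pop True; no jump. Stack: []
LOAD_FAST_LOAD_FAST n,a → push 2,27. Stack: [2, 27]
BINARY_OP + → 2 + 27 = 29. Stack: [29]
STORE_FAST n → n=29. Stack: []
LOAD_FAST i → push 0. Stack: [0]
LOAD_CONST → push 1. Stack: [0, 1]
BINARY_OP + → 0 + 1 = 1. Stack: [1]
STORE_FAST i → i=1. Stack: []
LOAD_FAST i → push 1. Stack: [1]
LOAD_CONST → push 4. Stack: [1, 4]
COMPARE_OP bool(<) → 1 vs 4 = True. Stack: [True]
POP_JUMP_IF_FALSE → pop True; no jump. Stack: []
LOAD_FAST_LOAD_FAST n,a → push 29,27. Stack: [29, 27]
BINARY_OP + → 29 + 27 = 56. Stack: [56]
STORE_FAST n → n=56. Stack: []
LOAD_FAST i → push 1. Stack: [1]
LOAD_CONST → push 1. Stack: [1, 1]
BINARY_OP + → 1 + 1 = 2. Stack: [2]
STORE_FAST i → i=2. Stack: []
LOAD_FAST i → push 2. Stack: [2]
LOAD_CONST → push 4. Stack: [2, 4]
COMPARE_OP bool(<) → 2 vs 4 = True. Stack: [True]
POP_JUMP_IF_FALSE → pop True; no jump. Stack: []
LOAD_FAST_LOAD_FAST n,a → push 56,27. Stack: [56, 27]
BINARY_OP + → 56 + 27 = 83. Stack: [83]
STORE_FAST n → n=83. Stack: []
LOAD_FAST i → push 2. Stack: [2]
LOAD_CONST → push 1. Stack: [2, 1]
BINARY_OP + → 2 + 1 = 3. Stack: [3]
STORE_FAST i → i=3. Stack: []
LOAD_FAST i → push 3. Stack: [3]
LOAD_CONST → push 4. Stack: [3, 4]
COMPARE_OP bool(<) → 3 vs 4 = True. Stack: [True]
POP_JUMP_IF_FALSE → pop True; no jump. Stack: []
LOAD_FAST_LOAD_FAST n,a → push 83,27. Stack: [83, 27]
BINARY_OP + → 83 + 27 = 110. Stack: [110]
STORE_FAST n → n=110. Stack: []
LOAD_FAST i → push 3. Stack: [3]
LOAD_CONST → push 1. Stack: [3, 1]
BINARY_OP + → 3 + 1 = 4. Stack: [4]
STORE_FAST i → i=4. Stack: []
LOAD_FAST i → push 4. Stack: [4]
LOAD_CONST → push 4. Stack: [4, 4]
COMPARE_OP bool(<) → 4 vs 4 = False. Stack: [False]
POP_JUMP_IF_FALSE → pop False; jump. Stack: []
LOAD_FAST n → push 110. Stack: [110]
RETURN_VALUE → return 110.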